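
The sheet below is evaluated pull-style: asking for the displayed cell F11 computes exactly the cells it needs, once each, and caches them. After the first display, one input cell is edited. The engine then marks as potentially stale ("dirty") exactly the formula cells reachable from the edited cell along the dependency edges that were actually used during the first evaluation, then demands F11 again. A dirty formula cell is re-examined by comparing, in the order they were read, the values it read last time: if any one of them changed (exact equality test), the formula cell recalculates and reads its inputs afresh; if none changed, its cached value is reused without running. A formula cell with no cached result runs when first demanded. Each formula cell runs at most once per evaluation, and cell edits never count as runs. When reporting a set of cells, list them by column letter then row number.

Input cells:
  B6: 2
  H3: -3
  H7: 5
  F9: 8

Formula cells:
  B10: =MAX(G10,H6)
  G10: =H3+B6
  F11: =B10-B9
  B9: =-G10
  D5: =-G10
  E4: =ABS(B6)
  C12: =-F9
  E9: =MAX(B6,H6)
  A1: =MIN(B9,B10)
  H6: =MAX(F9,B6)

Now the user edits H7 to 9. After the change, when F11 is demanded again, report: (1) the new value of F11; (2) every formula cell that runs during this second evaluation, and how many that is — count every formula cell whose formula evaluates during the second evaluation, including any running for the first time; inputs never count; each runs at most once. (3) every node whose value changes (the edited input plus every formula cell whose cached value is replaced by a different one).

First demand of the output computes:
  G10 = -3 + 2 = -1
  B9 = -(-1) = 1
  H6 = MAX(8, 2) = 8
  B10 = MAX(-1, 8) = 8
  F11 = 8 - 1 = 7

After the edit, cleaning proceeds:
  no node depends on H7 at all; the second demand re-runs nothing.

Note the shortcut — nothing in the graph depends on H7 at all, so no recomputation happens.

Demanding F11 again yields 7.
0 formula cells run: none.
The nodes whose values change: H7.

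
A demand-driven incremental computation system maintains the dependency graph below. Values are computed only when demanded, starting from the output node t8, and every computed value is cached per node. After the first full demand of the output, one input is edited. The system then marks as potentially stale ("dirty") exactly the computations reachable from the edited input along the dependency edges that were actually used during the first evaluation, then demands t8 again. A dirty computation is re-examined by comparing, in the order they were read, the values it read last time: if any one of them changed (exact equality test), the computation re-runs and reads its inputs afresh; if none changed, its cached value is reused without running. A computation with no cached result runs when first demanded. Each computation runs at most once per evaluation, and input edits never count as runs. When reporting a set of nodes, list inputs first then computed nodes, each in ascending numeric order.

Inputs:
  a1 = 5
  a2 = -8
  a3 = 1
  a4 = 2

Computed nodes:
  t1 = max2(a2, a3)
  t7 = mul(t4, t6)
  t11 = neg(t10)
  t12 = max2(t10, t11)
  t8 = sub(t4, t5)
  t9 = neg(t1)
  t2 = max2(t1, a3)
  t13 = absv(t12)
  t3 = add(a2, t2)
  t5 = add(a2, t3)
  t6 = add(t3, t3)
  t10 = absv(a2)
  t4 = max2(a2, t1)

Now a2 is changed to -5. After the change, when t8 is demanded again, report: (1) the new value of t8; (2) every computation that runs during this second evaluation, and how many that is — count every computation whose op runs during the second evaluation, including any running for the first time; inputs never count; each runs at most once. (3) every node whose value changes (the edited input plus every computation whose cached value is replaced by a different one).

First evaluation (everything demanded from the output):
  t1 = max2(-8, 1) = 1
  t2 = max2(1, 1) = 1
  t3 = add(-8, 1) = -7
  t4 = max2(-8, 1) = 1
  t5 = add(-8, -7) = -15
  t8 = sub(1, -15) = 16

Propagation after the edit:
  t1: runs — a2 -8->-5; result 1 (same value as before).
  t2: checked — values it read are unchanged (t1 unchanged, a3 unchanged); reused cached 1 without running.
  t3: runs — a2 -8->-5; result -4.
  t4: runs — a2 -8->-5; result 1 (same value as before).
  t5: runs — a2 -8->-5; t3 -7->-4; result -9.
  t8: runs — t5 -15->-9; result 10.

Key observation: the cutoff stops propagation at t2 — its inputs' values are unchanged, so it reuses its cache.

New value of t8: 10.
Computations that run: t1, t3, t4, t5, t8 — 5 in total.
Values that change: a2, t3, t5, t8.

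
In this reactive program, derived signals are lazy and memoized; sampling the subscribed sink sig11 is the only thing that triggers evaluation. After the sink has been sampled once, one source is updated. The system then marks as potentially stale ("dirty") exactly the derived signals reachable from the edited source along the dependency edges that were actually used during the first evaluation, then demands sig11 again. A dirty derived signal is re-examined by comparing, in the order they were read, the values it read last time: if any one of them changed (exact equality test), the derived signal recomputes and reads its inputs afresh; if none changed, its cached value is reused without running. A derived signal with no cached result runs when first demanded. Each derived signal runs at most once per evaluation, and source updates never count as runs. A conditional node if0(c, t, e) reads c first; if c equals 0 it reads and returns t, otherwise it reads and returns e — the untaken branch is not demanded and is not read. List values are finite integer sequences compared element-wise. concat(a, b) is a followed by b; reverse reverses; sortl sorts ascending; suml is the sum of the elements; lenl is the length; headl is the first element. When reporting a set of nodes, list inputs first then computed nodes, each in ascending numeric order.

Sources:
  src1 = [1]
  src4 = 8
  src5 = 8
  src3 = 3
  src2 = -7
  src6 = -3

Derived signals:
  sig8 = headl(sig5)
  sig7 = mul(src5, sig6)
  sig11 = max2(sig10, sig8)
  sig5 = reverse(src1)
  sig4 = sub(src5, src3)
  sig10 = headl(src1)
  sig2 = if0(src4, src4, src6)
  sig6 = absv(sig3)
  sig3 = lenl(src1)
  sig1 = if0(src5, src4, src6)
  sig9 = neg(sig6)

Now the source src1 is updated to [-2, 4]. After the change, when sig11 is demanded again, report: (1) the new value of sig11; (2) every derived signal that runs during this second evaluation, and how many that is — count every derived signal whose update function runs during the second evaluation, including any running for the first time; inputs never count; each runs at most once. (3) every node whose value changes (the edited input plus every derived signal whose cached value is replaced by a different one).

Demanding sig11 again yields 4.
4 derived signals run: sig5, sig8, sig10, sig11.
The nodes whose values change: src1, sig5, sig8, sig10, sig11.

First demand of the output computes:
  sig5 = reverse([1]) = [1]
  sig8 = headl([1]) = 1
  sig10 = headl([1]) = 1
  sig11 = max2(1, 1) = 1

After the edit, cleaning proceeds:
  sig5: a read changed (src1 [1]->[-2, 4]) — executes, giving [4, -2].
  sig8: a read changed (sig5 [1]->[4, -2]) — executes, giving 4.
  sig10: a read changed (src1 [1]->[-2, 4]) — executes, giving -2.
  sig11: a read changed (sig10 1->-2; sig8 1->4) — executes, giving 4.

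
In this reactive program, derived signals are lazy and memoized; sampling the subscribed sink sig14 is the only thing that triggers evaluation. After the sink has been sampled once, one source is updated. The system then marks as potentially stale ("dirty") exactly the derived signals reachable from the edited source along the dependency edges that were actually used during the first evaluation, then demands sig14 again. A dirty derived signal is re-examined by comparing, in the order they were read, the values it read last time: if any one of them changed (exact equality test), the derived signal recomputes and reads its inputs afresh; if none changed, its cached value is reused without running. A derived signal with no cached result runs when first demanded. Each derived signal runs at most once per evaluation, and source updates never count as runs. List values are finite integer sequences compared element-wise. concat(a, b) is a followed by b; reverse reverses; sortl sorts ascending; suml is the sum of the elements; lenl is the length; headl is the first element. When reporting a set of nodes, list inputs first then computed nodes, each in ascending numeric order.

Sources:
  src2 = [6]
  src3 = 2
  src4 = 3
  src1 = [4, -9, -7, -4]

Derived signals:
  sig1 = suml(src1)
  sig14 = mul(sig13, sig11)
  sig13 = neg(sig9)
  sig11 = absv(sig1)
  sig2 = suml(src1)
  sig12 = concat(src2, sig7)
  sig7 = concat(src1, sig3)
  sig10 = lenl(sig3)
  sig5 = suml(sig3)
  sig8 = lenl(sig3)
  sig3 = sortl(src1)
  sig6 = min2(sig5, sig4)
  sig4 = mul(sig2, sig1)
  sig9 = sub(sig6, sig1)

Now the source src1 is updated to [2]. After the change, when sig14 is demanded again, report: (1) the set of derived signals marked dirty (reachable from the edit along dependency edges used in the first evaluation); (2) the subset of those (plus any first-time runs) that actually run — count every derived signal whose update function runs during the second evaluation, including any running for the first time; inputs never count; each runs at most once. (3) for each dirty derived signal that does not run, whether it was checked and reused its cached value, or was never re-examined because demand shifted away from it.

The edit dirties: sig1, sig2, sig3, sig4, sig5, sig6, sig9, sig11, sig13, sig14.
9 derived signals run: sig1, sig2, sig3, sig4, sig5, sig6, sig9, sig11, sig14.
Cache hits after checking: sig13.
Note where the cutoff bites: sig13 is checked, finds nothing changed, and keeps its cache.

First demand of the output computes:
  sig1 = suml([4, -9, -7, -4]) = -16
  sig2 = suml([4, -9, -7, -4]) = -16
  sig3 = sortl([4, -9, -7, -4]) = [-9, -7, -4, 4]
  sig4 = mul(-16, -16) = 256
  sig5 = suml([-9, -7, -4, 4]) = -16
  sig6 = min2(-16, 256) = -16
  sig9 = sub(-16, -16) = 0
  sig11 = absv(-16) = 16
  sig13 = neg(0) = 0
  sig14 = mul(0, 16) = 0

After the edit, cleaning proceeds:
  sig1: a read changed (src1 [4, -9, -7, -4]->[2]) — executes, giving 2.
  sig2: a read changed (src1 [4, -9, -7, -4]->[2]) — executes, giving 2.
  sig3: a read changed (src1 [4, -9, -7, -4]->[2]) — executes, giving [2].
  sig4: a read changed (sig2 -16->2; sig1 -16->2) — executes, giving 4.
  sig5: a read changed (sig3 [-9, -7, -4, 4]->[2]) — executes, giving 2.
  sig6: a read changed (sig5 -16->2; sig4 256->4) — executes, giving 2.
  sig9: a read changed (sig6 -16->2; sig1 -16->2) — executes, giving 0 — identical to its old value.
  sig11: a read changed (sig1 -16->2) — executes, giving 2.
  sig13: dirty, but its reads are unchanged (sig9 unchanged); cached 0 stands.
  sig14: a read changed (sig11 16->2) — executes, giving 0 — identical to its old value.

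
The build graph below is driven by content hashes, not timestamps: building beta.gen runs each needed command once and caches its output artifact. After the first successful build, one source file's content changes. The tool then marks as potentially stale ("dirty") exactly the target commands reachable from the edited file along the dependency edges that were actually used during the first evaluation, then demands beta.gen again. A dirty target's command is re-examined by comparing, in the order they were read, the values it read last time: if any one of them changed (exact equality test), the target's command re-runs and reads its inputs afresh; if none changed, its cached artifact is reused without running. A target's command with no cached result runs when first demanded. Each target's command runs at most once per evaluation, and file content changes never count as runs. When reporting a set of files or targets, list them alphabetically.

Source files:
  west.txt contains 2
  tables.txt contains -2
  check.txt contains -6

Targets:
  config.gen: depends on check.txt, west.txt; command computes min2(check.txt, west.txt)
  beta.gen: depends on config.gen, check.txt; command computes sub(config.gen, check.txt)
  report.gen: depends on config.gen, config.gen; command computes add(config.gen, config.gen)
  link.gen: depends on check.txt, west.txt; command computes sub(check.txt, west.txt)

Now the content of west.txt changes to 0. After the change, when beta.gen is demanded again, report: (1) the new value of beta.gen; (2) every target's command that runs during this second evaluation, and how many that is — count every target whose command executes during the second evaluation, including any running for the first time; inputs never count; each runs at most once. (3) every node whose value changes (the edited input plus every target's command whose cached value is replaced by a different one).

Initial pass — values computed on the first demand:
  config.gen = min2(-6, 2) = -6
  beta.gen = sub(-6, -6) = 0

Second demand — change propagation:
  config.gen: re-runs because west.txt 2->0; new result -6 (unchanged).
  beta.gen: re-examined; everything it read last time is the same (config.gen unchanged, check.txt unchanged) — cache 0 kept, no run.

The important point: config.gen recomputes to an identical value, and the output ends up unchanged.

beta.gen now evaluates to 0.
Run set: config.gen (1 run).
Changed values: west.txt.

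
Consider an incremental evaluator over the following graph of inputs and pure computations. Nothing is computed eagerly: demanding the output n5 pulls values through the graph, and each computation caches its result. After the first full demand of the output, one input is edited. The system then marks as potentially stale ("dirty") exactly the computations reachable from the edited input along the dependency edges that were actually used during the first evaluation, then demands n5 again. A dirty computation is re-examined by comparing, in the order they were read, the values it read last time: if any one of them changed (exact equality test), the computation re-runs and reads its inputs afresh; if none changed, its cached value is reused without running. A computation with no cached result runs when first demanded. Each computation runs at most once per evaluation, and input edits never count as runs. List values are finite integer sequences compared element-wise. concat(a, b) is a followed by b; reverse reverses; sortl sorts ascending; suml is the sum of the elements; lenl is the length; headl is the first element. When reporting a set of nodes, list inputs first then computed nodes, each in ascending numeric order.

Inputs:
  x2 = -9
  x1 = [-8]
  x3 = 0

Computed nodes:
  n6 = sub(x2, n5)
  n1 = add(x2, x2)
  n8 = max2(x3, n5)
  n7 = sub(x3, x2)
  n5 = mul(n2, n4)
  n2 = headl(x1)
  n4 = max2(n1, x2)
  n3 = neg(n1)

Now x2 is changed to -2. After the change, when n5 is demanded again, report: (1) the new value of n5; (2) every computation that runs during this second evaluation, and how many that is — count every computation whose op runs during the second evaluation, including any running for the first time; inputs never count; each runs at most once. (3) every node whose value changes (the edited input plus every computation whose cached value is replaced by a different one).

n5 now evaluates to 16.
Run set: n1, n4, n5 (3 run).
Changed values: x2, n1, n4, n5.

Initial pass — values computed on the first demand:
  n1 = add(-9, -9) = -18
  n2 = headl([-8]) = -8
  n4 = max2(-18, -9) = -9
  n5 = mul(-8, -9) = 72

Second demand — change propagation:
  n1: re-runs because x2 -9->-2; x2 -9->-2; new result -4.
  n4: re-runs because n1 -18->-4; x2 -9->-2; new result -2.
  n5: re-runs because n4 -9->-2; new result 16.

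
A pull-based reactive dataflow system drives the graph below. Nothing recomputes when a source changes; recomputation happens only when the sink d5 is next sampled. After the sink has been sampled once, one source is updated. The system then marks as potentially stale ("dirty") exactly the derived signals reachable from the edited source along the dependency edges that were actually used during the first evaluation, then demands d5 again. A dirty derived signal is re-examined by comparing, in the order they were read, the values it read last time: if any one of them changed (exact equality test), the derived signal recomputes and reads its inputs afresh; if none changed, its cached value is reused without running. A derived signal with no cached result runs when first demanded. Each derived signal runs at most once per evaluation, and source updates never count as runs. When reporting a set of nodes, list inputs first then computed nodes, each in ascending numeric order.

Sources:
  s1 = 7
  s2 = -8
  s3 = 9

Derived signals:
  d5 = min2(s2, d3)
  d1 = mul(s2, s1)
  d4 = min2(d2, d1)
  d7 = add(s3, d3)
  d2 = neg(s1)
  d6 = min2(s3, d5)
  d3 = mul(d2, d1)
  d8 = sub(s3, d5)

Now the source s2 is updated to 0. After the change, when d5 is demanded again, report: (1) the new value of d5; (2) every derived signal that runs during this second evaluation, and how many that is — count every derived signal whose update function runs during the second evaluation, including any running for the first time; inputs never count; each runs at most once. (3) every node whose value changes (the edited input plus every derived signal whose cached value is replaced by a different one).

New value of d5: 0.
Derived signals that run: d1, d3, d5 — 3 in total.
Values that change: s2, d1, d3, d5.

First evaluation (everything demanded from the output):
  d1 = mul(-8, 7) = -56
  d2 = neg(7) = -7
  d3 = mul(-7, -56) = 392
  d5 = min2(-8, 392) = -8

Propagation after the edit:
  d1: runs — s2 -8->0; result 0.
  d3: runs — d1 -56->0; result 0.
  d5: runs — s2 -8->0; d3 392->0; result 0.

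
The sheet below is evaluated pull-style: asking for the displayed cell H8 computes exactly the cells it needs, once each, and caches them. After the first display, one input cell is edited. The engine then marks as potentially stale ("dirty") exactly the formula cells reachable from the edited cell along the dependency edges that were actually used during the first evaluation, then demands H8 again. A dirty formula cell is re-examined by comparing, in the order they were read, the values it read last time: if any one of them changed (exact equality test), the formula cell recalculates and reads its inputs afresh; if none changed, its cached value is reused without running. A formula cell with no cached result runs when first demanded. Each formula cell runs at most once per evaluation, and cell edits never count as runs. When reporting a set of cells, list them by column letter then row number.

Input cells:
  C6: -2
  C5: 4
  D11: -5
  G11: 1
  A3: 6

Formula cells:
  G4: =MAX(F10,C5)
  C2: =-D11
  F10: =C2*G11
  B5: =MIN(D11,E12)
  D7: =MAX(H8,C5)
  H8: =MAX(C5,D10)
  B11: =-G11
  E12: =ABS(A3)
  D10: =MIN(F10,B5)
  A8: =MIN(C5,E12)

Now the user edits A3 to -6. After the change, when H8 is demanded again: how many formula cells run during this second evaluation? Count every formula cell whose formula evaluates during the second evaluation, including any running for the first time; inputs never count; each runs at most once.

First demand of the output computes:
  C2 = -(-5) = 5
  E12 = ABS(6) = 6
  B5 = MIN(-5, 6) = -5
  F10 = 5 * 1 = 5
  D10 = MIN(5, -5) = -5
  H8 = MAX(4, -5) = 4

After the edit, cleaning proceeds:
  E12: a read changed (A3 6->-6) — executes, giving 6 — identical to its old value.
  B5: dirty, but its reads are unchanged (D11 unchanged, E12 unchanged); cached -5 stands.
  D10: dirty, but its reads are unchanged (F10 unchanged, B5 unchanged); cached -5 stands.
  H8: dirty, but its reads are unchanged (C5 unchanged, D10 unchanged); cached 4 stands.

Note the absorption at E12: it re-runs yet its value is the same, leaving the output's value untouched.

1 formula cells run: E12.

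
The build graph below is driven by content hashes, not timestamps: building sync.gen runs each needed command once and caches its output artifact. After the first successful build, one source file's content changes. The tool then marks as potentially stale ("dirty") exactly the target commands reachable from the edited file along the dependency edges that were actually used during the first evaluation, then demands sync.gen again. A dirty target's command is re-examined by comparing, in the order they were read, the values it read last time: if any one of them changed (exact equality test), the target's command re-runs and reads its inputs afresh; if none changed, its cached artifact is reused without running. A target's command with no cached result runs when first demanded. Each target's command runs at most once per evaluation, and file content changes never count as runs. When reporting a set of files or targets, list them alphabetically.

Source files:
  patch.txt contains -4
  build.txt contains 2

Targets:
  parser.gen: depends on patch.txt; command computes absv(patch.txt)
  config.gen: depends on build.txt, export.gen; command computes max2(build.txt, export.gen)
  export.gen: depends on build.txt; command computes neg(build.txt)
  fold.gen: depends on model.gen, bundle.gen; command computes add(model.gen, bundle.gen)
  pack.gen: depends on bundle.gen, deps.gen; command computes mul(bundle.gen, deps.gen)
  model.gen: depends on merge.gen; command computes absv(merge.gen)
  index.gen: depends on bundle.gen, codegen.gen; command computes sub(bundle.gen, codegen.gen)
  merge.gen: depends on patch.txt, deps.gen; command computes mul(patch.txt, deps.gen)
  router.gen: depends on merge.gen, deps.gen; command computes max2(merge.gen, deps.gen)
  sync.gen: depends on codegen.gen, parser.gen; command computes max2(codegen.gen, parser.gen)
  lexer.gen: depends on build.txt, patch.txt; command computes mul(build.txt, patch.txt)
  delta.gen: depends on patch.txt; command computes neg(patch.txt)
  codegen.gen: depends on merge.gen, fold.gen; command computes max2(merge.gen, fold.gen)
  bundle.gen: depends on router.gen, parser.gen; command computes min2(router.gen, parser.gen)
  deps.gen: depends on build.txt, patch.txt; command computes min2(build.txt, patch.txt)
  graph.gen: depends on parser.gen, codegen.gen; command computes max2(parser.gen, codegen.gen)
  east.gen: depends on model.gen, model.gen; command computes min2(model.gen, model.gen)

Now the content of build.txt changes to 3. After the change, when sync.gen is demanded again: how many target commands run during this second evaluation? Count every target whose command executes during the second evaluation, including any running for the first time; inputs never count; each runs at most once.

Initial pass — values computed on the first demand:
  deps.gen = min2(2, -4) = -4
  merge.gen = mul(-4, -4) = 16
  model.gen = absv(16) = 16
  parser.gen = absv(-4) = 4
  router.gen = max2(16, -4) = 16
  bundle.gen = min2(16, 4) = 4
  fold.gen = add(16, 4) = 20
  codegen.gen = max2(16, 20) = 20
  sync.gen = max2(20, 4) = 20

Second demand — change propagation:
  deps.gen: re-runs because build.txt 2->3; new result -4 (unchanged).
  merge.gen: re-examined; everything it read last time is the same (patch.txt unchanged, deps.gen unchanged) — cache 16 kept, no run.
  model.gen: re-examined; everything it read last time is the same (merge.gen unchanged) — cache 16 kept, no run.
  router.gen: re-examined; everything it read last time is the same (merge.gen unchanged, deps.gen unchanged) — cache 16 kept, no run.
  bundle.gen: re-examined; everything it read last time is the same (router.gen unchanged, parser.gen unchanged) — cache 4 kept, no run.
  fold.gen: re-examined; everything it read last time is the same (model.gen unchanged, bundle.gen unchanged) — cache 20 kept, no run.
  codegen.gen: re-examined; everything it read last time is the same (merge.gen unchanged, fold.gen unchanged) — cache 20 kept, no run.
  sync.gen: re-examined; everything it read last time is the same (codegen.gen unchanged, parser.gen unchanged) — cache 20 kept, no run.

The important point: deps.gen recomputes to an identical value, and the output ends up unchanged.

Run set: deps.gen (1 run).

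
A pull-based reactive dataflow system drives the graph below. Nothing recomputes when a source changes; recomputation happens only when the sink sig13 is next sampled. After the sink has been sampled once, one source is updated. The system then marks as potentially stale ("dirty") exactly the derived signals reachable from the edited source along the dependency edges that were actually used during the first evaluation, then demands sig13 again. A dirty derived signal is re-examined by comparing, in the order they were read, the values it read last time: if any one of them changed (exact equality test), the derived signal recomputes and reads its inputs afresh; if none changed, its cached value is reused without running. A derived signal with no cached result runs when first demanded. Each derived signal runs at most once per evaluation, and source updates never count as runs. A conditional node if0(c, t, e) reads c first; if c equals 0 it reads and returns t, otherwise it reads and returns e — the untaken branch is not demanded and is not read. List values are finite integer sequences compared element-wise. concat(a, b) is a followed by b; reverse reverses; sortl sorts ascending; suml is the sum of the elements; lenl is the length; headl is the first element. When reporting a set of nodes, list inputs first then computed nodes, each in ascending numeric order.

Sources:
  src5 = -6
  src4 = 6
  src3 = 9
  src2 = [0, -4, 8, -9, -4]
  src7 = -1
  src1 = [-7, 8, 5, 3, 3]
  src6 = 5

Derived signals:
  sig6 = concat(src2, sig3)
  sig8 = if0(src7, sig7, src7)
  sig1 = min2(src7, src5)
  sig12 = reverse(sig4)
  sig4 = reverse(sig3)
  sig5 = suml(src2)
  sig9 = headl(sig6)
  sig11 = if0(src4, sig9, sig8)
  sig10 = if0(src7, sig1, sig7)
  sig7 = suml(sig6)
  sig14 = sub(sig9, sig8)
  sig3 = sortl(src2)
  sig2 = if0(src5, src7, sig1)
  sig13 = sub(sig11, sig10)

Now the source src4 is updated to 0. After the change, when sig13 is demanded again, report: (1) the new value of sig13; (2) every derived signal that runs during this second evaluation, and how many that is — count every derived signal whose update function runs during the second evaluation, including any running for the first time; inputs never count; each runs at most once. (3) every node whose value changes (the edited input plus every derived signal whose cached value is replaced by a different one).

New value of sig13: 18.
Derived signals that run: sig9, sig11, sig13 — 3 in total.
Values that change: src4, sig11, sig13.
Key observation: a condition flipped, so demand reaches new nodes — sig9 runs for the first time.

First evaluation (everything demanded from the output):
  sig3 = sortl([0, -4, 8, -9, -4]) = [-9, -4, -4, 0, 8]
  sig6 = concat([0, -4, 8, -9, -4], [-9, -4, -4, 0, 8]) = [0, -4, 8, -9, -4, -9, -4, -4, 0, 8]
  sig7 = suml([0, -4, 8, -9, -4, -9, -4, -4, 0, 8]) = -18
  sig8 = if0(src7=-1 -> else branch src7) = -1
  sig10 = if0(src7=-1 -> else branch sig7) = -18
  sig11 = if0(src4=6 -> else branch sig8) = -1
  sig13 = sub(-1, -18) = 17

Propagation after the edit:
  sig9: demanded for the first time — runs, produces 0.
  sig11: runs — src4 6->0; result 0.
  sig13: runs — sig11 -1->0; result 18.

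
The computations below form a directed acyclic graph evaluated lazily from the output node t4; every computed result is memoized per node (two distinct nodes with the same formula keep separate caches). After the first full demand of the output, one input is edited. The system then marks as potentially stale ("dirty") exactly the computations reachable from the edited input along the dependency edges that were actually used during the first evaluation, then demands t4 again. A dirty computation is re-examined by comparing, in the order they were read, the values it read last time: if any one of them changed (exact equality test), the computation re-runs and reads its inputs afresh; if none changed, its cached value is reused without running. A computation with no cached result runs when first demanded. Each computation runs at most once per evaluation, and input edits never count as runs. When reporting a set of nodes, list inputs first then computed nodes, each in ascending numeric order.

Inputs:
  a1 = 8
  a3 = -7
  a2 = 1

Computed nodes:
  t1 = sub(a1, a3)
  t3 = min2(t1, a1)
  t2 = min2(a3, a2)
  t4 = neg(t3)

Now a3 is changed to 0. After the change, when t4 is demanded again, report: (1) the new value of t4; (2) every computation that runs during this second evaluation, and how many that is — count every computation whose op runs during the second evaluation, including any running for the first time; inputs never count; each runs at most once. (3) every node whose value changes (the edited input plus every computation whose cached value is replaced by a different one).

First demand of the output computes:
  t1 = sub(8, -7) = 15
  t3 = min2(15, 8) = 8
  t4 = neg(8) = -8

After the edit, cleaning proceeds:
  t1: a read changed (a3 -7->0) — executes, giving 8.
  t3: a read changed (t1 15->8) — executes, giving 8 — identical to its old value.
  t4: dirty, but its reads are unchanged (t3 unchanged); cached -8 stands.

Note the absorption at t3: it re-runs yet its value is the same, leaving the output's value untouched.

Demanding t4 again yields -8.
2 computations run: t1, t3.
The nodes whose values change: a3, t1.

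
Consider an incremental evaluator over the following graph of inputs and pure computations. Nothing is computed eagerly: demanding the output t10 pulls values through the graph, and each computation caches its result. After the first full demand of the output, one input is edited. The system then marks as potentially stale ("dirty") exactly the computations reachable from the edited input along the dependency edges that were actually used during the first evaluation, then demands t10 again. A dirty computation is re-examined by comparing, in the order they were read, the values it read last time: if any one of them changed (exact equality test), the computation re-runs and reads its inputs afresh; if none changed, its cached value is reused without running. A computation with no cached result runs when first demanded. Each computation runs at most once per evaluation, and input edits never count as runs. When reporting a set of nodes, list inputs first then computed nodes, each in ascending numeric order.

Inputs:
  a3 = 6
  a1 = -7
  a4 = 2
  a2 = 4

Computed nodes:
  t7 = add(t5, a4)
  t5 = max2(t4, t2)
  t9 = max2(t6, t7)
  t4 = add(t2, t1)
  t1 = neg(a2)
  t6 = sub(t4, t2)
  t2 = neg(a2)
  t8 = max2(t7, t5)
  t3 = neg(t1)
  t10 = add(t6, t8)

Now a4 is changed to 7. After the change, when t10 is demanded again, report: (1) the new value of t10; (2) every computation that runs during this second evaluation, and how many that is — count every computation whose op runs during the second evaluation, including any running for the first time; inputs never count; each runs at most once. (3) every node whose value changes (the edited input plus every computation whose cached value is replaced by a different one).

t10 now evaluates to -1.
Run set: t7, t8, t10 (3 run).
Changed values: a4, t7, t8, t10.

Initial pass — values computed on the first demand:
  t1 = neg(4) = -4
  t2 = neg(4) = -4
  t4 = add(-4, -4) = -8
  t5 = max2(-8, -4) = -4
  t6 = sub(-8, -4) = -4
  t7 = add(-4, 2) = -2
  t8 = max2(-2, -4) = -2
  t10 = add(-4, -2) = -6

Second demand — change propagation:
  t7: re-runs because a4 2->7; new result 3.
  t8: re-runs because t7 -2->3; new result 3.
  t10: re-runs because t8 -2->3; new result -1.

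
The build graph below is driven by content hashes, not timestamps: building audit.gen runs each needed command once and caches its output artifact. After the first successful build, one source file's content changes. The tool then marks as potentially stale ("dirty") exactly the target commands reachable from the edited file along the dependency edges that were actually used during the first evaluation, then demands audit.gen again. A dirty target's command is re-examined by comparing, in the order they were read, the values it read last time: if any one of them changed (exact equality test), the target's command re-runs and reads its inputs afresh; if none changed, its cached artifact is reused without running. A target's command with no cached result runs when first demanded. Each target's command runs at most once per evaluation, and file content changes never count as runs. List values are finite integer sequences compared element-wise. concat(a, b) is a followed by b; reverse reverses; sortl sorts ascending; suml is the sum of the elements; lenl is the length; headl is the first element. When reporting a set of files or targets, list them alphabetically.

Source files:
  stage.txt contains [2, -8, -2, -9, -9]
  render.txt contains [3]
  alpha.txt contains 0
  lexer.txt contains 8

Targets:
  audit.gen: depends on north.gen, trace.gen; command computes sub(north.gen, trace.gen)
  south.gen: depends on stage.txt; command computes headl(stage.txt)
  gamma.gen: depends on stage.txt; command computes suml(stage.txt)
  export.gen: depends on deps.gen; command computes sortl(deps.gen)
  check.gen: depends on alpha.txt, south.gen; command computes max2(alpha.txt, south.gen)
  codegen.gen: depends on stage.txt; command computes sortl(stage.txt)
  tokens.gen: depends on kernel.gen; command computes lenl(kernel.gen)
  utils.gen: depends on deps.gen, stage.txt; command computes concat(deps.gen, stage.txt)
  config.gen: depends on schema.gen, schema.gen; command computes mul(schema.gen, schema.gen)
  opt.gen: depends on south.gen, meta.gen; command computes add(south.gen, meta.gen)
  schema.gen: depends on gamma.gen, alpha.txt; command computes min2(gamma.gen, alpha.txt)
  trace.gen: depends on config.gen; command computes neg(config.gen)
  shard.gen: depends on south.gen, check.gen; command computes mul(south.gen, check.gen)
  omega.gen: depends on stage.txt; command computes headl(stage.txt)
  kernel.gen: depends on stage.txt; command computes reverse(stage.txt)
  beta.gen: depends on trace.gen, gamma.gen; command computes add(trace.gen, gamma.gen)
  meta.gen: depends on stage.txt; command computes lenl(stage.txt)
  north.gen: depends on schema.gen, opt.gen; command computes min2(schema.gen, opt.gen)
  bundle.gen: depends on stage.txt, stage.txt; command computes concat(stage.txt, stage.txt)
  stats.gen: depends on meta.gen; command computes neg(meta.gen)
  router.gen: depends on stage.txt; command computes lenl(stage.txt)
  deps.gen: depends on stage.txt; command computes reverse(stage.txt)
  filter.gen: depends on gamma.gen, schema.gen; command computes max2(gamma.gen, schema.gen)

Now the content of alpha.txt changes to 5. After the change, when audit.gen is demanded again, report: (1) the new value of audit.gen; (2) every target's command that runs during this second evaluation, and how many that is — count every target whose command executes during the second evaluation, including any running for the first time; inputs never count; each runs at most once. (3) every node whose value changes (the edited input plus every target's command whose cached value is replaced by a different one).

audit.gen now evaluates to 650.
Run set: schema.gen (1 run).
Changed values: alpha.txt.
The important point: schema.gen recomputes to an identical value, and the output ends up unchanged.

Initial pass — values computed on the first demand:
  gamma.gen = suml([2, -8, -2, -9, -9]) = -26
  meta.gen = lenl([2, -8, -2, -9, -9]) = 5
  schema.gen = min2(-26, 0) = -26
  config.gen = mul(-26, -26) = 676
  south.gen = headl([2, -8, -2, -9, -9]) = 2
  opt.gen = add(2, 5) = 7
  north.gen = min2(-26, 7) = -26
  trace.gen = neg(676) = -676
  audit.gen = sub(-26, -676) = 650

Second demand — change propagation:
  schema.gen: re-runs because alpha.txt 0->5; new result -26 (unchanged).
  config.gen: re-examined; everything it read last time is the same (schema.gen unchanged, schema.gen unchanged) — cache 676 kept, no run.
  north.gen: re-examined; everything it read last time is the same (schema.gen unchanged, opt.gen unchanged) — cache -26 kept, no run.
  trace.gen: re-examined; everything it read last time is the same (config.gen unchanged) — cache -676 kept, no run.
  audit.gen: re-examined; everything it read last time is the same (north.gen unchanged, trace.gen unchanged) — cache 650 kept, no run.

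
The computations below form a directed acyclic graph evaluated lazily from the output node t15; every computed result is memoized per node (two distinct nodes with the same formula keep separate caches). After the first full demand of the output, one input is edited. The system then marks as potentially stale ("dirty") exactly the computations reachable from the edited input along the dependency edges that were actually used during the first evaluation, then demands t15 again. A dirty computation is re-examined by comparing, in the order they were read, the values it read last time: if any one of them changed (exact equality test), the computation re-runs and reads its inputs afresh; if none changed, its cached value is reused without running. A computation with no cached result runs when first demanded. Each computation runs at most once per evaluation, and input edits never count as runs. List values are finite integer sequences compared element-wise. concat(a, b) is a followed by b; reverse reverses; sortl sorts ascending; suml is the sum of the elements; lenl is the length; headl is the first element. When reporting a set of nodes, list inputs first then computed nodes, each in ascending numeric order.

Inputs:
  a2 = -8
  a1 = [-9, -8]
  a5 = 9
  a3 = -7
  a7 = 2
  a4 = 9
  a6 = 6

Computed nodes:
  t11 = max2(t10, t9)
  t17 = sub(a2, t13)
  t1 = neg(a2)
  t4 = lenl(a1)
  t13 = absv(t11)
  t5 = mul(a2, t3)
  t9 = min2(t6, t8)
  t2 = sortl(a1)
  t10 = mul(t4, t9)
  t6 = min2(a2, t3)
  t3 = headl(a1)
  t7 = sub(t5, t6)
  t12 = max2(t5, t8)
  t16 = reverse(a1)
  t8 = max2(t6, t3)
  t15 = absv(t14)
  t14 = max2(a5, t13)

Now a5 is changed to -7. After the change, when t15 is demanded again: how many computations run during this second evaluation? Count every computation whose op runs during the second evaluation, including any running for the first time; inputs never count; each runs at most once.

1 computations run: t14.
Note the absorption at t14: it re-runs yet its value is the same, leaving the output's value untouched.

First demand of the output computes:
  t3 = headl([-9, -8]) = -9
  t4 = lenl([-9, -8]) = 2
  t6 = min2(-8, -9) = -9
  t8 = max2(-9, -9) = -9
  t9 = min2(-9, -9) = -9
  t10 = mul(2, -9) = -18
  t11 = max2(-18, -9) = -9
  t13 = absv(-9) = 9
  t14 = max2(9, 9) = 9
  t15 = absv(9) = 9

After the edit, cleaning proceeds:
  t14: a read changed (a5 9->-7) — executes, giving 9 — identical to its old value.
  t15: dirty, but its reads are unchanged (t14 unchanged); cached 9 stands.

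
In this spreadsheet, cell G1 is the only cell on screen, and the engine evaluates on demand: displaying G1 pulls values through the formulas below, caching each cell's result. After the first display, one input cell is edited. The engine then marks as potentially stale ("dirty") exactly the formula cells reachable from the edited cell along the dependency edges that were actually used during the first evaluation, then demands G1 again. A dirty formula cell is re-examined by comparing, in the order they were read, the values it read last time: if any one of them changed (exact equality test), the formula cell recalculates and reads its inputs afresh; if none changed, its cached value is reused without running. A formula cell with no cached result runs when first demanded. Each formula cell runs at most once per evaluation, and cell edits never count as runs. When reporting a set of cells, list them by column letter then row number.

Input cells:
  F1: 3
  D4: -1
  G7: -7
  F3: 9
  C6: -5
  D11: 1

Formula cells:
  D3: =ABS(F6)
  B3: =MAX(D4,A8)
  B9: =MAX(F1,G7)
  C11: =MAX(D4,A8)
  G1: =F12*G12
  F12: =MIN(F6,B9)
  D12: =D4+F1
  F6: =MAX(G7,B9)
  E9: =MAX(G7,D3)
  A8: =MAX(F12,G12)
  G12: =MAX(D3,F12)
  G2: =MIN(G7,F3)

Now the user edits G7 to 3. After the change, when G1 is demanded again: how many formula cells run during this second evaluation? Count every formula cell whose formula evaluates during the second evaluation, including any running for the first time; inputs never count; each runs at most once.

Run set: B9, F6 (2 run).
The important point: at D3 every value read last time is unchanged, so the dirty flag clears without a run.

Initial pass — values computed on the first demand:
  B9 = MAX(3, -7) = 3
  F6 = MAX(-7, 3) = 3
  D3 = ABS(3) = 3
  F12 = MIN(3, 3) = 3
  G12 = MAX(3, 3) = 3
  G1 = 3 * 3 = 9

Second demand — change propagation:
  B9: re-runs because G7 -7->3; new result 3 (unchanged).
  F6: re-runs because G7 -7->3; new result 3 (unchanged).
  D3: re-examined; everything it read last time is the same (F6 unchanged) — cache 3 kept, no run.
  F12: re-examined; everything it read last time is the same (F6 unchanged, B9 unchanged) — cache 3 kept, no run.
  G12: re-examined; everything it read last time is the same (D3 unchanged, F12 unchanged) — cache 3 kept, no run.
  G1: re-examined; everything it read last time is the same (F12 unchanged, G12 unchanged) — cache 9 kept, no run.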